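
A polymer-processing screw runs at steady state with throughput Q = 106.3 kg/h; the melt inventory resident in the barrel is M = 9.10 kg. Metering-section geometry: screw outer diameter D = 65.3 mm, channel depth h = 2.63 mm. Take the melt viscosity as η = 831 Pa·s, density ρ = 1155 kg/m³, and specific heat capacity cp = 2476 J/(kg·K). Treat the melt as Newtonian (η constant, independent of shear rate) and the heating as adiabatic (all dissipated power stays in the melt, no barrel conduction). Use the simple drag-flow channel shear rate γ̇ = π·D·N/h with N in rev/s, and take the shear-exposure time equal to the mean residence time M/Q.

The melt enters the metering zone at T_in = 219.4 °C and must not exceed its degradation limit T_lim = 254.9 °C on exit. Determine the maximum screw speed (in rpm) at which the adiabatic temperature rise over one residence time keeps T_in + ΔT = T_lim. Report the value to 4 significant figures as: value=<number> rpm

value=15.32 rpm

Q_s = Q / 3600 = 106.3 / 3600 = 0.0295278 kg/s
t_res = M / Q_s = 9.10 / 0.0295278 = 308.184 s
Convert to metres: D = 0.0653 m, h = 0.00263 m
ΔT_a = T_lim − T_in = 254.9 − 219.4 = 35.5 K
Invert ΔT = ηγ̇²t_res/(ρcp) for γ̇: γ̇_max² = ΔT_a ρ cp / (η t_res) = 35.5·1155·2476 / (831·308.184) = 396.414 s⁻²
Take the square root: γ̇_max = √(396.414) = 19.9102 s⁻¹
Solve γ̇ = πDN/h for N: N_max = γ̇_max·h/(π·D) = 19.9102 × 0.00263 / (π × 0.0653) = 0.255251 rev/s = 15.3151 rpm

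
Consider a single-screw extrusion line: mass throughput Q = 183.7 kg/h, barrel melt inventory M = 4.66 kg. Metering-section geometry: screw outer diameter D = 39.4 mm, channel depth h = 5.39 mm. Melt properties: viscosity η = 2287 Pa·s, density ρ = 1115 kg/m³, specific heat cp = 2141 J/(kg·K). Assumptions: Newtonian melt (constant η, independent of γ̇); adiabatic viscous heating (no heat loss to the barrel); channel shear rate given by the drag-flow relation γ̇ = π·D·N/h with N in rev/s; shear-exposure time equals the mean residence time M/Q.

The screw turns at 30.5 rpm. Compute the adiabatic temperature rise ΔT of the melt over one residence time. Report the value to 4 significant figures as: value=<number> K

value=11.92 K

Q_s = Q / 3600 = 183.7 / 3600 = 0.0510278 kg/s
t_res = M / Q_s = 4.66 ÷ 0.0510278 = 91.3228 s
Geometry in metres: D = 39.4 mm → 0.0394 m, h = 5.39 mm → 0.00539 m; screw speed N = 30.5 rpm = 0.508333 rev/s
Shear rate: γ̇ = πDN/h = π·0.0394·0.508333/0.00539 = 11.6736 s⁻¹
ΔT = η·γ̇²·t_res/(ρ·cp) = [2287 × 11.6736² × 91.3228] / [1115 × 2141] = 11.9225 K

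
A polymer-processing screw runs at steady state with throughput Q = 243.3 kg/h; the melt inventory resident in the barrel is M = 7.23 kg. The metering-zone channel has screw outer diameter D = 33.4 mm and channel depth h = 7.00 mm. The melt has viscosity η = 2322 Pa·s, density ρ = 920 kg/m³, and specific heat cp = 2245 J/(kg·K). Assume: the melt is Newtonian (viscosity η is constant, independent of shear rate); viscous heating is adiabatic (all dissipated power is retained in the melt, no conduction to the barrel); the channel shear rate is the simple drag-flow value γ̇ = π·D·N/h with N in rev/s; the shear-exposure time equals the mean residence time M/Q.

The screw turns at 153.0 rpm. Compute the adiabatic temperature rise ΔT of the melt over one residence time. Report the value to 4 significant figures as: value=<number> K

value=175.7 K

Q_s = Q / 3600 = 243.3 / 3600 = 0.0675833 kg/s
t_res = M / Q_s = 7.23 ÷ 0.0675833 = 106.979 s
Geometry in metres: D = 33.4 mm → 0.0334 m, h = 7.00 mm → 0.007 m; screw speed N = 153.0 rpm = 2.55 rev/s
Shear rate: γ̇ = πDN/h = π·0.0334·2.55/0.007 = 38.2242 s⁻¹
Adiabatic rise: ΔT = η γ̇² t_res / (ρ cp) = 2322·(38.2242)²·106.979 / (920·2245) = 175.725 K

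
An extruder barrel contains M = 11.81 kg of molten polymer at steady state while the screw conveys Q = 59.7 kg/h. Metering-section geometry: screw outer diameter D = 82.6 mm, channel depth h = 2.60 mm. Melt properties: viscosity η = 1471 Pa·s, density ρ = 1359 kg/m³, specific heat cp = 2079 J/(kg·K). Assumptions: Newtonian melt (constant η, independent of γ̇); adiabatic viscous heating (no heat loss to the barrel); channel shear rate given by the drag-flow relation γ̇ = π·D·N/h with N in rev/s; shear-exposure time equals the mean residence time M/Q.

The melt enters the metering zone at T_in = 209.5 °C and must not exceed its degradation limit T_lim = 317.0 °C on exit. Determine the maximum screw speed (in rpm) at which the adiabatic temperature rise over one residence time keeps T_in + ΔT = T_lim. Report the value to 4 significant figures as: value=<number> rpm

value=10.24 rpm

Convert throughput: Q = 59.7 kg/h = 59.7/3600 = 0.0165833 kg/s
Mean residence time: t_res = M/Q_s = 11.81 kg / 0.0165833 kg/s = 712.161 s
Geometry in SI: D = 82.6 mm → 0.0826 m, h = 2.60 mm → 0.0026 m
ΔT_a = T_lim − T_in = 317.0 − 209.5 = 107.5 K
γ̇_max² = ΔT_a·ρ·cp / (η·t_res) = [107.5 × 1359 × 2079] / [1471 × 712.161] = 289.929 s⁻²
γ̇_max = sqrt(289.929) = 17.0273 s⁻¹
N_max = γ̇_max·h / (π·D) = 17.0273 · 0.0026 / (π · 0.0826) = 0.170604 rev/s = 10.2362 rpm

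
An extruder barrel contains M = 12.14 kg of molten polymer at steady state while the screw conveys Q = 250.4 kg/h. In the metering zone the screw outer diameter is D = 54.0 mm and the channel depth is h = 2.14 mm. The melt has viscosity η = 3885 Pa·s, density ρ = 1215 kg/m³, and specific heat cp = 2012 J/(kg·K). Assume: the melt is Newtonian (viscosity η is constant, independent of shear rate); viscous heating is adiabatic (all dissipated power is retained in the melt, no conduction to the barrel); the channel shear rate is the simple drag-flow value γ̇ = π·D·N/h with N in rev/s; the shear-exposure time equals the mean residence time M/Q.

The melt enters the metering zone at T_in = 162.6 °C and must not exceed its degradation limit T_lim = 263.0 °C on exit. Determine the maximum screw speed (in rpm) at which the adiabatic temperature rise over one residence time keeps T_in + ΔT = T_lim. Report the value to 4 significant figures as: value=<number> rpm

Throughput in SI: Q_s = 250.4 kg/h ÷ 3600 s/h = 0.0695556 kg/s
t_res = M / Q_s = 12.14 ÷ 0.0695556 = 174.537 s
Geometry in SI: D = 54.0 mm → 0.054 m, h = 2.14 mm → 0.00214 m
ΔT_a = T_lim − T_in = 263.0 °C − 162.6 °C = 100.4 K
Invert ΔT = ηγ̇²t_res/(ρcp) for γ̇: γ̇_max² = ΔT_a ρ cp / (η t_res) = 100.4·1215·2012 / (3885·174.537) = 361.96 s⁻²
γ̇_max = sqrt(361.96) = 19.0252 s⁻¹
Solve γ̇ = πDN/h for N: N_max = γ̇_max·h/(π·D) = 19.0252 × 0.00214 / (π × 0.054) = 0.239994 rev/s = 14.3996 rpm

value=14.40 rpm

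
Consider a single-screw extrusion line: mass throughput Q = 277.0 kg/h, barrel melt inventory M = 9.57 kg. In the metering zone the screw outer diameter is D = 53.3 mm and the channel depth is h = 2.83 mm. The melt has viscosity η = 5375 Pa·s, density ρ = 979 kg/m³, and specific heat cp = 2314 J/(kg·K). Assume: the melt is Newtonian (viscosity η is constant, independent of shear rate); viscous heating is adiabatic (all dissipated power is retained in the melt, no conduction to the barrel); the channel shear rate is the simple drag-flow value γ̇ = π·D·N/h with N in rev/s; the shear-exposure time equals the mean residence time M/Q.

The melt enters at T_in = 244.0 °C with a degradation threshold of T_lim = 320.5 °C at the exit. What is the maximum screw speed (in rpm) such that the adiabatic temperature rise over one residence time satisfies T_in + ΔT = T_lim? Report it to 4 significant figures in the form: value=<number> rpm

value=16.33 rpm

Convert throughput: Q = 277.0 kg/h = 277.0/3600 = 0.0769444 kg/s
t_res = M / Q_s = 9.57 ÷ 0.0769444 = 124.375 s
Geometry in SI: D = 53.3 mm → 0.0533 m, h = 2.83 mm → 0.00283 m
Allowable rise: ΔT_a = T_lim − T_in = 320.5 − 244.0 = 76.5 K
Invert ΔT = ηγ̇²t_res/(ρcp) for γ̇: γ̇_max² = ΔT_a ρ cp / (η t_res) = 76.5·979·2314 / (5375·124.375) = 259.235 s⁻²
Take the square root: γ̇_max = √(259.235) = 16.1008 s⁻¹
Solve γ̇ = πDN/h for N: N_max = γ̇_max·h/(π·D) = 16.1008 × 0.00283 / (π × 0.0533) = 0.272118 rev/s = 16.3271 rpm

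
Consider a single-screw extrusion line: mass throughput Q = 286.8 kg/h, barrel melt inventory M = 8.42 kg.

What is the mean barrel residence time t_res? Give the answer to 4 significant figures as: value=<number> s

value=105.7 s

Convert throughput: Q = 286.8 kg/h = 286.8/3600 = 0.0796667 kg/s
Mean residence time: t_res = M/Q_s = 8.42 kg / 0.0796667 kg/s = 105.69 s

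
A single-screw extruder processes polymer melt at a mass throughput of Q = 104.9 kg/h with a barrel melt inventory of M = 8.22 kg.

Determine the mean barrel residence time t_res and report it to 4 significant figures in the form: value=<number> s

Throughput in SI: Q_s = 104.9 kg/h ÷ 3600 s/h = 0.0291389 kg/s
t_res = M / Q_s = 8.22 ÷ 0.0291389 = 282.097 s

value=282.1 s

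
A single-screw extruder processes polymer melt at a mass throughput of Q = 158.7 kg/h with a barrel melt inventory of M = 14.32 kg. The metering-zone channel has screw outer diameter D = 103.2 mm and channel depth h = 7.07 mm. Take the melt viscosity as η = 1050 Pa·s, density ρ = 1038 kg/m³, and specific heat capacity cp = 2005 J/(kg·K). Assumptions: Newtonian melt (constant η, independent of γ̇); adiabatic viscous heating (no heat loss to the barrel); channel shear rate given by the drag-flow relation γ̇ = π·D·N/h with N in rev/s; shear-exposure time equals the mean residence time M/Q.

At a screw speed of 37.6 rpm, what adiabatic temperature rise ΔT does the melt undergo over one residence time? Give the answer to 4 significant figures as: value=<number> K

Throughput in SI: Q_s = 158.7 kg/h ÷ 3600 s/h = 0.0440833 kg/s
t_res = M / Q_s = 14.32 / 0.0440833 = 324.839 s
Convert to SI: D = 0.1032 m, h = 0.00707 m, N = 37.6/60 = 0.626667 rev/s
γ̇ = π·D·N / h = π · 0.1032 · 0.626667 / 0.00707 = 28.7374 s⁻¹
ΔT = η·γ̇²·t_res/(ρ·cp) = [1050 × 28.7374² × 324.839] / [1038 × 2005] = 135.344 K

value=135.3 K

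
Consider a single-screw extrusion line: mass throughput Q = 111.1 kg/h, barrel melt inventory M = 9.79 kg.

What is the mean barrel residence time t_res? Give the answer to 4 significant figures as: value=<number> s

Convert throughput: Q = 111.1 kg/h = 111.1/3600 = 0.0308611 kg/s
t_res = M / Q_s = 9.79 ÷ 0.0308611 = 317.228 s

value=317.2 s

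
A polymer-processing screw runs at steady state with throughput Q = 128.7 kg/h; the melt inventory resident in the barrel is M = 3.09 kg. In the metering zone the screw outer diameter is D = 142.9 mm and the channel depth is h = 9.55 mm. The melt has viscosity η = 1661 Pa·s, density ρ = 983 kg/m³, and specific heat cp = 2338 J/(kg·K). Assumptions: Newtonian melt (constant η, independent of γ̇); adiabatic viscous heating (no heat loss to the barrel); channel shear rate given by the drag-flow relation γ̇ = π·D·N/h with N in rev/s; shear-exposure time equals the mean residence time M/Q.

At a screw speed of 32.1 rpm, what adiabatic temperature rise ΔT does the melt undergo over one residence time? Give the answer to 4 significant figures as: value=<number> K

Q_s = Q / 3600 = 128.7 / 3600 = 0.03575 kg/s
Mean residence time: t_res = M/Q_s = 3.09 kg / 0.03575 kg/s = 86.4336 s
Convert to SI: D = 0.1429 m, h = 0.00955 m, N = 32.1/60 = 0.535 rev/s
γ̇ = π·D·N / h = π · 0.1429 · 0.535 / 0.00955 = 25.1497 s⁻¹
ΔT = η·γ̇²·t_res / (ρ·cp) = 1661 · (25.1497)² · 86.4336 / (983 · 2338) = 39.5111 K

value=39.51 K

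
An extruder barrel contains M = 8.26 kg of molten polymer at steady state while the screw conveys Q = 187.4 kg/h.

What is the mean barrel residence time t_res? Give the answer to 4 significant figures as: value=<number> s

Throughput in SI: Q_s = 187.4 kg/h ÷ 3600 s/h = 0.0520556 kg/s
t_res = M / Q_s = 8.26 ÷ 0.0520556 = 158.677 s

value=158.7 s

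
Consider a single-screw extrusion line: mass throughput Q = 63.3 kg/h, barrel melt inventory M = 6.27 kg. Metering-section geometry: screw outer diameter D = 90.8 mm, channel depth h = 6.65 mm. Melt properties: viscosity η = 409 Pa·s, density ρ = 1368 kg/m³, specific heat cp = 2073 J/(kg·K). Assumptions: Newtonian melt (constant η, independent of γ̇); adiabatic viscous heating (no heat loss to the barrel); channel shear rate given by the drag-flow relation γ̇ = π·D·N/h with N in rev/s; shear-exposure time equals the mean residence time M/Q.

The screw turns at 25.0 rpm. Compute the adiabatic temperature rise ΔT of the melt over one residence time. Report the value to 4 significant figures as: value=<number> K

Q_s = Q / 3600 = 63.3 / 3600 = 0.0175833 kg/s
Mean residence time: t_res = M/Q_s = 6.27 kg / 0.0175833 kg/s = 356.588 s
Convert to SI: D = 0.0908 m, h = 0.00665 m, N = 25.0/60 = 0.416667 rev/s
γ̇ = π·D·N / h = π · 0.0908 · 0.416667 / 0.00665 = 17.8732 s⁻¹
ΔT = η·γ̇²·t_res/(ρ·cp) = [409 × 17.8732² × 356.588] / [1368 × 2073] = 16.429 K

value=16.43 K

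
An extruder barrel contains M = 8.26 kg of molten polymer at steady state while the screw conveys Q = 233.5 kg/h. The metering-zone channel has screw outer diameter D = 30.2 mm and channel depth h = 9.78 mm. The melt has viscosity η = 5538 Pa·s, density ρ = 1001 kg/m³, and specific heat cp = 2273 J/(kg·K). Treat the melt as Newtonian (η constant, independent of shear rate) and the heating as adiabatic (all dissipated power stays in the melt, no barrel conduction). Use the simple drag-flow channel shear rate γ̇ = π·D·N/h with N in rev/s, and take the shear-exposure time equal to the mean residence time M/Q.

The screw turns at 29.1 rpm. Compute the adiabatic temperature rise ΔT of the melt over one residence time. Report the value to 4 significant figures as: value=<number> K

Q_s = Q / 3600 = 233.5 / 3600 = 0.0648611 kg/s
t_res = M / Q_s = 8.26 / 0.0648611 = 127.349 s
Geometry in metres: D = 30.2 mm → 0.0302 m, h = 9.78 mm → 0.00978 m; screw speed N = 29.1 rpm = 0.485 rev/s
Shear rate: γ̇ = πDN/h = π·0.0302·0.485/0.00978 = 4.705 s⁻¹
ΔT = η·γ̇²·t_res / (ρ·cp) = 5538 · (4.705)² · 127.349 / (1001 · 2273) = 6.86174 K

value=6.862 K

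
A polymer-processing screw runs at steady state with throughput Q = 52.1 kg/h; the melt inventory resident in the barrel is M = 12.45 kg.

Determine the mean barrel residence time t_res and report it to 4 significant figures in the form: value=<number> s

value=860.3 s

Q_s = Q / 3600 = 52.1 / 3600 = 0.0144722 kg/s
Mean residence time: t_res = M/Q_s = 12.45 kg / 0.0144722 kg/s = 860.269 s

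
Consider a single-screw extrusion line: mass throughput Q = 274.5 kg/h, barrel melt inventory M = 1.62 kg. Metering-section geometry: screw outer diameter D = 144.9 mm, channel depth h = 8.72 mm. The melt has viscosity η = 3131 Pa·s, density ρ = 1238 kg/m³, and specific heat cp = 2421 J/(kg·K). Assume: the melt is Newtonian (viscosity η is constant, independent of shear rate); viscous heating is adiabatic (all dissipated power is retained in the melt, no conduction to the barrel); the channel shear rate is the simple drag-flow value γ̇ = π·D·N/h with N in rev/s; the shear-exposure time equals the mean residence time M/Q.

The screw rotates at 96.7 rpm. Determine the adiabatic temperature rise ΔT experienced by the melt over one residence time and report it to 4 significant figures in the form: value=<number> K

value=157.1 K

Throughput in SI: Q_s = 274.5 kg/h ÷ 3600 s/h = 0.07625 kg/s
Mean residence time: t_res = M/Q_s = 1.62 kg / 0.07625 kg/s = 21.2459 s
D = 144.9 mm = 0.1449 m;  h = 8.72 mm = 0.00872 m;  N = 96.7 rpm / 60 = 1.61167 rev/s
γ̇ = π·D·N / h = π · 0.1449 · 1.61167 / 0.00872 = 84.1351 s⁻¹
Adiabatic rise: ΔT = η γ̇² t_res / (ρ cp) = 3131·(84.1351)²·21.2459 / (1238·2421) = 157.107 K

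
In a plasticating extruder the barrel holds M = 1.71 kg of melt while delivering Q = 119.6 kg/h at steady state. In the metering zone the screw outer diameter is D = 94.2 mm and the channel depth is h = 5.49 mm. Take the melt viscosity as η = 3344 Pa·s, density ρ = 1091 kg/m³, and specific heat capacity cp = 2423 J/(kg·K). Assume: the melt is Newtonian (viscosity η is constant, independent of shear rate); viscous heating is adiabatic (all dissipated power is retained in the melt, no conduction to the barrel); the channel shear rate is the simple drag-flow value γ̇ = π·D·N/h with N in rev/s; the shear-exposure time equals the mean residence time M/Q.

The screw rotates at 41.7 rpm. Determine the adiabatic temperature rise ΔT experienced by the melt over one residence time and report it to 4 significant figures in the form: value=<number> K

Convert throughput: Q = 119.6 kg/h = 119.6/3600 = 0.0332222 kg/s
Mean residence time: t_res = M/Q_s = 1.71 kg / 0.0332222 kg/s = 51.4716 s
Convert to SI: D = 0.0942 m, h = 0.00549 m, N = 41.7/60 = 0.695 rev/s
γ̇ = π D N / h = (π)(0.0942)(0.695) / 0.00549 = 37.4639 s⁻¹
Adiabatic rise: ΔT = η γ̇² t_res / (ρ cp) = 3344·(37.4639)²·51.4716 / (1091·2423) = 91.3865 K

value=91.39 K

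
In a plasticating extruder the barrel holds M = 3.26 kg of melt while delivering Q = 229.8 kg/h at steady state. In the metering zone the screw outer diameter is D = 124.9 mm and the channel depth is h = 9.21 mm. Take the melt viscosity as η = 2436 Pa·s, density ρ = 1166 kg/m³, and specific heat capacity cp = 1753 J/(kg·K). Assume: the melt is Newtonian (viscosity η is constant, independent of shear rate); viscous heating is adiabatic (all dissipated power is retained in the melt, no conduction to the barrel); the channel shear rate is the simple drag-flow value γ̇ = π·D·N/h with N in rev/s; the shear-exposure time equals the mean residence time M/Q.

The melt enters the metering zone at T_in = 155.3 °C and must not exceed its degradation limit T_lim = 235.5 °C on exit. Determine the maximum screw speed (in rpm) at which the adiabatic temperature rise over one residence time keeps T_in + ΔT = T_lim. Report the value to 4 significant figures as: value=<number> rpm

value=51.12 rpm

Q_s = Q / 3600 = 229.8 / 3600 = 0.0638333 kg/s
t_res = M / Q_s = 3.26 / 0.0638333 = 51.0705 s
Convert to metres: D = 0.1249 m, h = 0.00921 m
ΔT_a = T_lim − T_in = 235.5 °C − 155.3 °C = 80.2 K
γ̇_max² = ΔT_a·ρ·cp / (η·t_res) = [80.2 × 1166 × 1753] / [2436 × 51.0705] = 1317.67 s⁻²
γ̇_max = sqrt(1317.67) = 36.2998 s⁻¹
N_max = γ̇_max·h / (π·D) = 36.2998 · 0.00921 / (π · 0.1249) = 0.852022 rev/s = 51.1213 rpm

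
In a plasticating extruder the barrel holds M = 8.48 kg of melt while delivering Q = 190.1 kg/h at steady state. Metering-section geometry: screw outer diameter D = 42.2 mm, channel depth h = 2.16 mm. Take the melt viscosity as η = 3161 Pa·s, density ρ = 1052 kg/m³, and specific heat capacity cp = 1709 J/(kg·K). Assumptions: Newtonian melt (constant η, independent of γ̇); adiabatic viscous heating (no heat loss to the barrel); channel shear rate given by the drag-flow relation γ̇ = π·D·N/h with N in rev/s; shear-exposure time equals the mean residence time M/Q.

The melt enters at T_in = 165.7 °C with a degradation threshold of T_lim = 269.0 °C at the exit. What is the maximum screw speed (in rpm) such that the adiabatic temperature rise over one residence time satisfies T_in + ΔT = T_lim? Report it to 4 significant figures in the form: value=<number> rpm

value=18.70 rpm

Q_s = Q / 3600 = 190.1 / 3600 = 0.0528056 kg/s
Mean residence time: t_res = M/Q_s = 8.48 kg / 0.0528056 kg/s = 160.589 s
D = 42.2 mm = 0.0422 m;  h = 2.16 mm = 0.00216 m
Allowable rise: ΔT_a = T_lim − T_in = 269.0 − 165.7 = 103.3 K
γ̇_max² = ΔT_a·ρ·cp / (η·t_res) = [103.3 × 1052 × 1709] / [3161 × 160.589] = 365.862 s⁻²
Take the square root: γ̇_max = √(365.862) = 19.1275 s⁻¹
N_max = γ̇_max h / (πD) = 19.1275·0.00216/(π·0.0422) = 0.311638 rev/s → ×60 = 18.6983 rpm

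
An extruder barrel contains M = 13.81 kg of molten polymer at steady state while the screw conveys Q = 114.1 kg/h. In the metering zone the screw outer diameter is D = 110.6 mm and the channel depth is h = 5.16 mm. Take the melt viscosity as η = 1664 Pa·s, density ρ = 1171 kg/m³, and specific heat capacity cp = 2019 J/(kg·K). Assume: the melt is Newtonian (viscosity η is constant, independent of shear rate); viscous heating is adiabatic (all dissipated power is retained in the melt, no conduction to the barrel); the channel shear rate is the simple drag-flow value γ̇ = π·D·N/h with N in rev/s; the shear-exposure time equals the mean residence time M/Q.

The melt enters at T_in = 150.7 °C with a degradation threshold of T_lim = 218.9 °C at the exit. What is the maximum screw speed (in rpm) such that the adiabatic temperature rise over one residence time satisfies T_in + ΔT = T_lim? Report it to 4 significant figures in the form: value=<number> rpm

Throughput in SI: Q_s = 114.1 kg/h ÷ 3600 s/h = 0.0316944 kg/s
t_res = M / Q_s = 13.81 ÷ 0.0316944 = 435.723 s
Geometry in SI: D = 110.6 mm → 0.1106 m, h = 5.16 mm → 0.00516 m
Allowable rise: ΔT_a = T_lim − T_in = 218.9 − 150.7 = 68.2 K
Invert ΔT = ηγ̇²t_res/(ρcp) for γ̇: γ̇_max² = ΔT_a ρ cp / (η t_res) = 68.2·1171·2019 / (1664·435.723) = 222.389 s⁻²
γ̇_max = sqrt(222.389) = 14.9127 s⁻¹
Solve γ̇ = πDN/h for N: N_max = γ̇_max·h/(π·D) = 14.9127 × 0.00516 / (π × 0.1106) = 0.221463 rev/s = 13.2878 rpm

value=13.29 rpm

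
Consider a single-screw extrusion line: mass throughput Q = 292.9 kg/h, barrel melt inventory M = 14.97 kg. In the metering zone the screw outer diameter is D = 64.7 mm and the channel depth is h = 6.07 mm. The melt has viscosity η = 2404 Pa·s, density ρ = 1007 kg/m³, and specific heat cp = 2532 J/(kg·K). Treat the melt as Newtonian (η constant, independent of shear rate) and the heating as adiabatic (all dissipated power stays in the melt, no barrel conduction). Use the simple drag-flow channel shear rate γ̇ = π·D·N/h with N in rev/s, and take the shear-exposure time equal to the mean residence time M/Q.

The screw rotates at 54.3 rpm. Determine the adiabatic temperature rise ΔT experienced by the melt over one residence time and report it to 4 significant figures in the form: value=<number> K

value=159.3 K

Q_s = Q / 3600 = 292.9 / 3600 = 0.0813611 kg/s
t_res = M / Q_s = 14.97 ÷ 0.0813611 = 183.995 s
Geometry in metres: D = 64.7 mm → 0.0647 m, h = 6.07 mm → 0.00607 m; screw speed N = 54.3 rpm = 0.905 rev/s
Shear rate: γ̇ = πDN/h = π·0.0647·0.905/0.00607 = 30.305 s⁻¹
ΔT = η·γ̇²·t_res/(ρ·cp) = [2404 × 30.305² × 183.995] / [1007 × 2532] = 159.321 K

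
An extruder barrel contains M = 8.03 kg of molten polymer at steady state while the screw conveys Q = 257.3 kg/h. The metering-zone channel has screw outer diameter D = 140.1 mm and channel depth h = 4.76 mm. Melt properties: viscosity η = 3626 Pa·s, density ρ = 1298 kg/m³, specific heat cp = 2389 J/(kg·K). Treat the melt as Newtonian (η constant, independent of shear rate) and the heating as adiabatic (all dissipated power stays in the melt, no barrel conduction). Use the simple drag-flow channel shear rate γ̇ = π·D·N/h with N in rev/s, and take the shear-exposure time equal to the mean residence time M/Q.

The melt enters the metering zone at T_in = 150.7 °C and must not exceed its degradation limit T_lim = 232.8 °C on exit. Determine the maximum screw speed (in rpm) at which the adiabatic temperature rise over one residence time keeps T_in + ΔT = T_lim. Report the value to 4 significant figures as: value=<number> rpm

value=16.22 rpm

Throughput in SI: Q_s = 257.3 kg/h ÷ 3600 s/h = 0.0714722 kg/s
t_res = M / Q_s = 8.03 ÷ 0.0714722 = 112.351 s
D = 140.1 mm = 0.1401 m;  h = 4.76 mm = 0.00476 m
ΔT_a = T_lim − T_in = 232.8 − 150.7 = 82.1 K
γ̇_max² = ΔT_a·ρ·cp / (η·t_res) = [82.1 × 1298 × 2389] / [3626 × 112.351] = 624.925 s⁻²
Take the square root: γ̇_max = √(624.925) = 24.9985 s⁻¹
N_max = γ̇_max h / (πD) = 24.9985·0.00476/(π·0.1401) = 0.270354 rev/s → ×60 = 16.2212 rpm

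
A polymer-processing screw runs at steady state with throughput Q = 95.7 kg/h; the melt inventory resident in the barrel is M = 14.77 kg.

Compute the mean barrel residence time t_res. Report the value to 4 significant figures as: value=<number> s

Q_s = Q / 3600 = 95.7 / 3600 = 0.0265833 kg/s
Mean residence time: t_res = M/Q_s = 14.77 kg / 0.0265833 kg/s = 555.611 s

value=555.6 s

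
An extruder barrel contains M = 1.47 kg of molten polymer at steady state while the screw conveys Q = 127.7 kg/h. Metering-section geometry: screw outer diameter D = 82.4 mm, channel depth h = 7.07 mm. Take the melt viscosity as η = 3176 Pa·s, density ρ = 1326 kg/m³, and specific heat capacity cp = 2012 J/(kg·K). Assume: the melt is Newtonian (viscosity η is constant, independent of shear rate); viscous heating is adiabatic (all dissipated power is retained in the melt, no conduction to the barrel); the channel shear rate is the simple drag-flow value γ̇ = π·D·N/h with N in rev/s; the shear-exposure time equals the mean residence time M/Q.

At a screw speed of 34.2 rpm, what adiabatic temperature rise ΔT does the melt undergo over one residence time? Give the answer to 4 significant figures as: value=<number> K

value=21.49 K

Convert throughput: Q = 127.7 kg/h = 127.7/3600 = 0.0354722 kg/s
t_res = M / Q_s = 1.47 ÷ 0.0354722 = 41.4409 s
D = 82.4 mm = 0.0824 m;  h = 7.07 mm = 0.00707 m;  N = 34.2 rpm / 60 = 0.57 rev/s
Shear rate: γ̇ = πDN/h = π·0.0824·0.57/0.00707 = 20.8705 s⁻¹
ΔT = η·γ̇²·t_res/(ρ·cp) = [3176 × 20.8705² × 41.4409] / [1326 × 2012] = 21.4883 K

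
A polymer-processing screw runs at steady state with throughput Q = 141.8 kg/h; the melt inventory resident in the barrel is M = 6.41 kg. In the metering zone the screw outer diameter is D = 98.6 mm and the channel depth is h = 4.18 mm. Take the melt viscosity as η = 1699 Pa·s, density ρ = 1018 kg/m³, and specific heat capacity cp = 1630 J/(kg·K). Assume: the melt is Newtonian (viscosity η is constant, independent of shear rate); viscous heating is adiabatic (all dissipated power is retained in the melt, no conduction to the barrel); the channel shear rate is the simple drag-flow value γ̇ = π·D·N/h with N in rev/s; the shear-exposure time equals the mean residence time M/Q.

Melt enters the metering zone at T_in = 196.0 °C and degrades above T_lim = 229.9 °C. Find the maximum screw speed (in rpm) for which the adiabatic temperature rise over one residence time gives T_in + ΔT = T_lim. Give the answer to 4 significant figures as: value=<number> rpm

value=11.55 rpm

Convert throughput: Q = 141.8 kg/h = 141.8/3600 = 0.0393889 kg/s
t_res = M / Q_s = 6.41 ÷ 0.0393889 = 162.736 s
Geometry in SI: D = 98.6 mm → 0.0986 m, h = 4.18 mm → 0.00418 m
Allowable rise: ΔT_a = T_lim − T_in = 229.9 − 196.0 = 33.9 K
Invert ΔT = ηγ̇²t_res/(ρcp) for γ̇: γ̇_max² = ΔT_a ρ cp / (η t_res) = 33.9·1018·1630 / (1699·162.736) = 203.45 s⁻²
γ̇_max = √203.45 = 14.2636 s⁻¹
Solve γ̇ = πDN/h for N: N_max = γ̇_max·h/(π·D) = 14.2636 × 0.00418 / (π × 0.0986) = 0.192477 rev/s = 11.5486 rpm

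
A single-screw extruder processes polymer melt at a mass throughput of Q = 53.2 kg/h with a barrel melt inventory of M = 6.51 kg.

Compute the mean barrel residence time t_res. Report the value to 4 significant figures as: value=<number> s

value=440.5 s

Q_s = Q / 3600 = 53.2 / 3600 = 0.0147778 kg/s
t_res = M / Q_s = 6.51 / 0.0147778 = 440.526 s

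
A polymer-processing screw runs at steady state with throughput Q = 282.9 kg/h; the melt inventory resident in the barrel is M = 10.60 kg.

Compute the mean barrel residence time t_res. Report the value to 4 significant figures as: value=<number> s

Throughput in SI: Q_s = 282.9 kg/h ÷ 3600 s/h = 0.0785833 kg/s
t_res = M / Q_s = 10.60 / 0.0785833 = 134.889 s

value=134.9 s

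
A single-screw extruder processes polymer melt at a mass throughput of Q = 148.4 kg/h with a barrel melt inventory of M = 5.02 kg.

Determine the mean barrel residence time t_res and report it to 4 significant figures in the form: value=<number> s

Throughput in SI: Q_s = 148.4 kg/h ÷ 3600 s/h = 0.0412222 kg/s
Mean residence time: t_res = M/Q_s = 5.02 kg / 0.0412222 kg/s = 121.779 s

value=121.8 s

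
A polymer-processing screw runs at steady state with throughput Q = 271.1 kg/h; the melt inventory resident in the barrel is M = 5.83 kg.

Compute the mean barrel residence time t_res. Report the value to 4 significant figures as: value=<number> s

Q_s = Q / 3600 = 271.1 / 3600 = 0.0753056 kg/s
Mean residence time: t_res = M/Q_s = 5.83 kg / 0.0753056 kg/s = 77.4179 s

value=77.42 s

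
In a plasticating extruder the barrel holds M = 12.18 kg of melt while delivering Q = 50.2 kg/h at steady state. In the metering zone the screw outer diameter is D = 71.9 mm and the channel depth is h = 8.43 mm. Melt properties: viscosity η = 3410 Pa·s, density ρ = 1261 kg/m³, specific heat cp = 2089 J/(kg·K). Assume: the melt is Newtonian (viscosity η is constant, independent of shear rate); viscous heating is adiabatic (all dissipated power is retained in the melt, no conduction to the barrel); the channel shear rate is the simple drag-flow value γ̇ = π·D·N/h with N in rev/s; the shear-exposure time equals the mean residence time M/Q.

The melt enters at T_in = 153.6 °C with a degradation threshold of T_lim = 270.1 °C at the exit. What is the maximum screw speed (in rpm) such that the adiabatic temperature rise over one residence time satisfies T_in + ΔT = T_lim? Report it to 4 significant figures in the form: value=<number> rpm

Convert throughput: Q = 50.2 kg/h = 50.2/3600 = 0.0139444 kg/s
Mean residence time: t_res = M/Q_s = 12.18 kg / 0.0139444 kg/s = 873.466 s
D = 71.9 mm = 0.0719 m;  h = 8.43 mm = 0.00843 m
ΔT_a = T_lim − T_in = 270.1 − 153.6 = 116.5 K
γ̇_max² = ΔT_a·ρ·cp/(η·t_res) = 116.5·1261·2089/(3410·873.466) = 103.034 s⁻²
γ̇_max = sqrt(103.034) = 10.1505 s⁻¹
Solve γ̇ = πDN/h for N: N_max = γ̇_max·h/(π·D) = 10.1505 × 0.00843 / (π × 0.0719) = 0.378825 rev/s = 22.7295 rpm

value=22.73 rpm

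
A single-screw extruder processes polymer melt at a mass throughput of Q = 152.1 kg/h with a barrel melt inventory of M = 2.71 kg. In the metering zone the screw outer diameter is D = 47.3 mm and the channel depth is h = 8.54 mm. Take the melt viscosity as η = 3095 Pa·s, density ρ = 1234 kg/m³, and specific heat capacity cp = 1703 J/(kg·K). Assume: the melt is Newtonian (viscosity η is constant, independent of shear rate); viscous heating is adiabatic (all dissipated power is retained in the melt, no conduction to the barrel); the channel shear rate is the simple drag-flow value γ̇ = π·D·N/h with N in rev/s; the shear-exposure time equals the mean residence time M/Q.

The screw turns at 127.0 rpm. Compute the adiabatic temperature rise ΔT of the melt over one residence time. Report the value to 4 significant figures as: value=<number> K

value=128.1 K

Q_s = Q / 3600 = 152.1 / 3600 = 0.04225 kg/s
t_res = M / Q_s = 2.71 ÷ 0.04225 = 64.142 s
Geometry in metres: D = 47.3 mm → 0.0473 m, h = 8.54 mm → 0.00854 m; screw speed N = 127.0 rpm = 2.11667 rev/s
γ̇ = π D N / h = (π)(0.0473)(2.11667) / 0.00854 = 36.8303 s⁻¹
Adiabatic rise: ΔT = η γ̇² t_res / (ρ cp) = 3095·(36.8303)²·64.142 / (1234·1703) = 128.14 K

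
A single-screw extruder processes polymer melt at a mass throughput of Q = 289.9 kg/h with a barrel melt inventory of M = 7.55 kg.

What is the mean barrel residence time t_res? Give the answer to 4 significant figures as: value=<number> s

value=93.76 s

Convert throughput: Q = 289.9 kg/h = 289.9/3600 = 0.0805278 kg/s
t_res = M / Q_s = 7.55 / 0.0805278 = 93.7565 s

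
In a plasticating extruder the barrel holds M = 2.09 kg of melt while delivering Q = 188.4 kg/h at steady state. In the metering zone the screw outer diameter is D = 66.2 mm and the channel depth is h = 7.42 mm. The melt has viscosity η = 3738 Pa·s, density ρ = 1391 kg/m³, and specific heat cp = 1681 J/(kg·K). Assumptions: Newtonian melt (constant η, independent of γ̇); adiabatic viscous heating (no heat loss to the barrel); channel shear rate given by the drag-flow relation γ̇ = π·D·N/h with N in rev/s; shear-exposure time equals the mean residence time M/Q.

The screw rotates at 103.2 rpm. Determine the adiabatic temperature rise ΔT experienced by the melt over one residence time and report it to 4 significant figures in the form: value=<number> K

Q_s = Q / 3600 = 188.4 / 3600 = 0.0523333 kg/s
Mean residence time: t_res = M/Q_s = 2.09 kg / 0.0523333 kg/s = 39.9363 s
D = 66.2 mm = 0.0662 m;  h = 7.42 mm = 0.00742 m;  N = 103.2 rpm / 60 = 1.72 rev/s
γ̇ = π D N / h = (π)(0.0662)(1.72) / 0.00742 = 48.2095 s⁻¹
ΔT = η·γ̇²·t_res / (ρ·cp) = 3738 · (48.2095)² · 39.9363 / (1391 · 1681) = 148.381 K

value=148.4 K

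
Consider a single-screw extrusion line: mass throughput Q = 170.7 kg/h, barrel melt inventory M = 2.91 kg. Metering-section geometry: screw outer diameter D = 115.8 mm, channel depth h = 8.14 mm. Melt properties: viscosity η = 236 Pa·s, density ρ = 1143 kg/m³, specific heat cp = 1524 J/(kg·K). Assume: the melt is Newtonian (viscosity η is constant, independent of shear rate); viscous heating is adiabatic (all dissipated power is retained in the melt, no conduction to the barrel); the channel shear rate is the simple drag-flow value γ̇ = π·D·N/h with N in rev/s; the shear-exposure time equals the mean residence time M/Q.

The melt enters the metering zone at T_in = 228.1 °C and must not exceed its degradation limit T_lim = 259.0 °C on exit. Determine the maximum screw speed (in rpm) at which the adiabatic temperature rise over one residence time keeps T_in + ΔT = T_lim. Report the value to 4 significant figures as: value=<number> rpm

Convert throughput: Q = 170.7 kg/h = 170.7/3600 = 0.0474167 kg/s
Mean residence time: t_res = M/Q_s = 2.91 kg / 0.0474167 kg/s = 61.3708 s
Geometry in SI: D = 115.8 mm → 0.1158 m, h = 8.14 mm → 0.00814 m
Allowable rise: ΔT_a = T_lim − T_in = 259.0 − 228.1 = 30.9 K
γ̇_max² = ΔT_a·ρ·cp/(η·t_res) = 30.9·1143·1524/(236·61.3708) = 3716.34 s⁻²
γ̇_max = sqrt(3716.34) = 60.9618 s⁻¹
N_max = γ̇_max h / (πD) = 60.9618·0.00814/(π·0.1158) = 1.36403 rev/s → ×60 = 81.8418 rpm

value=81.84 rpm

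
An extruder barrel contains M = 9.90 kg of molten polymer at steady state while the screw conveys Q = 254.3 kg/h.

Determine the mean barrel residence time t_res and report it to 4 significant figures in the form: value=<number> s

value=140.1 s

Convert throughput: Q = 254.3 kg/h = 254.3/3600 = 0.0706389 kg/s
Mean residence time: t_res = M/Q_s = 9.90 kg / 0.0706389 kg/s = 140.149 s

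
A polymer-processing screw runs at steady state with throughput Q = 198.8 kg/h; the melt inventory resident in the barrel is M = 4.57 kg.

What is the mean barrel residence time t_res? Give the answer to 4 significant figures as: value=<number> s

Q_s = Q / 3600 = 198.8 / 3600 = 0.0552222 kg/s
Mean residence time: t_res = M/Q_s = 4.57 kg / 0.0552222 kg/s = 82.7565 s

value=82.76 s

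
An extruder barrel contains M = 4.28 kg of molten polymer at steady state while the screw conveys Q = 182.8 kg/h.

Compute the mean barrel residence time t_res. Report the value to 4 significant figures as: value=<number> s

value=84.29 s

Convert throughput: Q = 182.8 kg/h = 182.8/3600 = 0.0507778 kg/s
t_res = M / Q_s = 4.28 ÷ 0.0507778 = 84.2888 s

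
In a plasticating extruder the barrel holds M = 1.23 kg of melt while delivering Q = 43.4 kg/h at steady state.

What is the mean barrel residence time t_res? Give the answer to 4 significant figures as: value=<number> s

Throughput in SI: Q_s = 43.4 kg/h ÷ 3600 s/h = 0.0120556 kg/s
Mean residence time: t_res = M/Q_s = 1.23 kg / 0.0120556 kg/s = 102.028 s

value=102.0 s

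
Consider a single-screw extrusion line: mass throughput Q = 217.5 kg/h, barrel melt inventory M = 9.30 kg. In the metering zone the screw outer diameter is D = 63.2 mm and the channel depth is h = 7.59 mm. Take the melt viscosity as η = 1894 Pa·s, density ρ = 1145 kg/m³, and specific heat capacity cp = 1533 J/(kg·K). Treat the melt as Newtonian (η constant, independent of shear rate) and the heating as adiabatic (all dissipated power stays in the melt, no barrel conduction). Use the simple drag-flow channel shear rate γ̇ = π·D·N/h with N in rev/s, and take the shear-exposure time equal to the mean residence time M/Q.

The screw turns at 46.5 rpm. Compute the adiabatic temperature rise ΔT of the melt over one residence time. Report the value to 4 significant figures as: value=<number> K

value=68.27 K

Convert throughput: Q = 217.5 kg/h = 217.5/3600 = 0.0604167 kg/s
t_res = M / Q_s = 9.30 / 0.0604167 = 153.931 s
Geometry in metres: D = 63.2 mm → 0.0632 m, h = 7.59 mm → 0.00759 m; screw speed N = 46.5 rpm = 0.775 rev/s
γ̇ = π·D·N / h = π · 0.0632 · 0.775 / 0.00759 = 20.2734 s⁻¹
Adiabatic rise: ΔT = η γ̇² t_res / (ρ cp) = 1894·(20.2734)²·153.931 / (1145·1533) = 68.2672 K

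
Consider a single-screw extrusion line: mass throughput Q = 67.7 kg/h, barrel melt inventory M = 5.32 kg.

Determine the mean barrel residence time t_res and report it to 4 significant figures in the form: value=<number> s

Q_s = Q / 3600 = 67.7 / 3600 = 0.0188056 kg/s
t_res = M / Q_s = 5.32 / 0.0188056 = 282.895 s

value=282.9 s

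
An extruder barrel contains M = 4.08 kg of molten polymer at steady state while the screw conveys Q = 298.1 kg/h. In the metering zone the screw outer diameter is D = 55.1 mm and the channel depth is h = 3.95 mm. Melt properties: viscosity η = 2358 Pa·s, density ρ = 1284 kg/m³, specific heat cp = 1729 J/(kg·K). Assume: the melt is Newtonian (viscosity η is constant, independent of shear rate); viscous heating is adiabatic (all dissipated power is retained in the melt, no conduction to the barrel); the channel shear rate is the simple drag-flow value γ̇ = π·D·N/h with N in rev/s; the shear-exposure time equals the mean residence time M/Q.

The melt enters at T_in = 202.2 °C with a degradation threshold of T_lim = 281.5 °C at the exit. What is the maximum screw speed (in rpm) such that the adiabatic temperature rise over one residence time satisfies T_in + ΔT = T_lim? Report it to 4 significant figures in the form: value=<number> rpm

Throughput in SI: Q_s = 298.1 kg/h ÷ 3600 s/h = 0.0828056 kg/s
t_res = M / Q_s = 4.08 / 0.0828056 = 49.2721 s
D = 55.1 mm = 0.0551 m;  h = 3.95 mm = 0.00395 m
ΔT_a = T_lim − T_in = 281.5 − 202.2 = 79.3 K
γ̇_max² = ΔT_a·ρ·cp/(η·t_res) = 79.3·1284·1729/(2358·49.2721) = 1515.27 s⁻²
γ̇_max = sqrt(1515.27) = 38.9264 s⁻¹
N_max = γ̇_max h / (πD) = 38.9264·0.00395/(π·0.0551) = 0.88826 rev/s → ×60 = 53.2956 rpm

value=53.30 rpm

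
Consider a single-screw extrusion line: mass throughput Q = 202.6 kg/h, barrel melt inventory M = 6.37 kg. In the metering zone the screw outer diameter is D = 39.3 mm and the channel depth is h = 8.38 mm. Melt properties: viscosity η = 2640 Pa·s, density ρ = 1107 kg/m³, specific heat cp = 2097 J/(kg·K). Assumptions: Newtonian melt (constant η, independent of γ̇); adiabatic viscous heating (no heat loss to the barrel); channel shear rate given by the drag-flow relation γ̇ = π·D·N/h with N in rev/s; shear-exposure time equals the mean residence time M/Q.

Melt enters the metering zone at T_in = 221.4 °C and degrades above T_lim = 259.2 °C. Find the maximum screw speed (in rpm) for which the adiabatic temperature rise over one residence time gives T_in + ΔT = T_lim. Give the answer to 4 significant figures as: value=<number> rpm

value=69.79 rpm

Convert throughput: Q = 202.6 kg/h = 202.6/3600 = 0.0562778 kg/s
t_res = M / Q_s = 6.37 / 0.0562778 = 113.189 s
Convert to metres: D = 0.0393 m, h = 0.00838 m
ΔT_a = T_lim − T_in = 259.2 °C − 221.4 °C = 37.8 K
Invert ΔT = ηγ̇²t_res/(ρcp) for γ̇: γ̇_max² = ΔT_a ρ cp / (η t_res) = 37.8·1107·2097 / (2640·113.189) = 293.651 s⁻²
γ̇_max = sqrt(293.651) = 17.1362 s⁻¹
N_max = γ̇_max·h / (π·D) = 17.1362 · 0.00838 / (π · 0.0393) = 1.1631 rev/s = 69.786 rpm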